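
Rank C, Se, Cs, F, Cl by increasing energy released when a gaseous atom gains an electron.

Cs < C < Se < F < Cl

C is in period 2, group 14; F is in period 2, group 17; Cl is in period 3, group 17; Se is in period 4, group 16; Cs is in period 6, group 1.
Adding an electron releases more energy for atoms nearer the top right (short of the noble gases).
Here both period and group differ, so the two effects have to be weighed against each other.
C > Cs: both effects reinforce here, so C is clearly the higher of the two.
Se > C: the two effects oppose for this pair; the across-period effect wins (195 vs 122 kJ/mol).
F > Se: relative to Se, both the across-period and down-group shifts push F's electron affinity up.
Cl > F: this pair runs against the simple trend — see the exception note.
Note the exception: Cl has a higher electron affinity than F, contrary to the simple trend — F's small 2p subshell makes the incoming electron feel strong e⁻–e⁻ repulsion, so Cl actually releases more energy on gaining an electron.
Tabulated electron affinity (kJ/mol): C 122, F 328, Cl 349, Se 195, Cs 46.
So from lowest to highest: Cs < C < Se < F < Cl.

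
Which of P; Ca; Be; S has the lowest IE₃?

P

The third ionization energy removes an electron from the +2 ion. For each element: P²⁺ still has 3 valence electrons; Ca²⁺ is the bare [Ar] core; Be²⁺ is the bare [He] core; S²⁺ still has 4 valence electrons.
Pulling an electron out of a noble-gas core costs far more than removing a remaining valence electron, so Ca and Be sit at the high end of IE_3.
Valence configurations: P²⁺ [Ne]3s²3p¹, S²⁺ [Ne]3s²3p².
Approximate IE_3 values (kJ/mol): P 2914, Ca 4912, Be 14849, S 3357.
Hence IE_3: P < S < Ca < Be.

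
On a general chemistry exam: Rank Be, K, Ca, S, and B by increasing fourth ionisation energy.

S < K < Ca < Be < B

The fourth ionization energy removes an electron from the +3 ion. For each element: Be³⁺ is already 1 electron into the core; K³⁺ is already 2 electrons into the core; Ca³⁺ is already 1 electron into the core; S³⁺ still has 3 valence electrons; B³⁺ is the bare [He] core.
Core electrons are held far more tightly than valence electrons, so K, Ca, Be and B top the IE_4 order.
Tabulated IE_4 (kJ/mol): Be 21007, K 5877, Ca 6491, S 4556, B 25026.
Hence IE_4: S < K < Ca < Be < B.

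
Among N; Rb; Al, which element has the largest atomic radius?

Moving right in a period, electrons are added to the same shell under a stronger nuclear pull, so atoms get smaller; moving down, a new shell is opened and atoms get larger.
Neither a single period nor a single group — weigh both effects.
Al > N: relative to N, both the across-period and down-group shifts push Al's atomic radius up.
Rb > Al: relative to Al, both the across-period and down-group shifts push Rb's atomic radius up.
Tabulated atomic radius (pm): N 71, Al 126, Rb 210.
The largest atomic radius among these belongs to Rb.

Rb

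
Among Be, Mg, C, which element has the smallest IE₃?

C

Consider each +2 ion: Be²⁺ is the bare [He] core; Mg²⁺ is the bare [Ne] core; C²⁺ still has 2 valence electrons.
Breaking into a closed-shell core is much more expensive than removing a leftover valence electron — Mg and Be have the largest IE_3 here.
Tabulated IE_3 (kJ/mol): Be 14849, Mg 7733, C 4620.
Hence IE_3: C < Mg < Be.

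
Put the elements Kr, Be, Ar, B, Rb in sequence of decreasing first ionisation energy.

Ar, Kr, Be, B, Rb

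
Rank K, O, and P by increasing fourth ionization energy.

P, K, O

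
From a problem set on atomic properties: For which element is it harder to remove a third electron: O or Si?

After 2 electrons have been removed, what remains? O²⁺ still has 4 valence electrons; Si²⁺ still has 2 valence electrons.
All are still removing valence electrons, so compare the +2 ions as you would atoms: IE_3 generally rises across a period (higher Z_eff) and falls down a group (larger shell), subject to the usual subshell exceptions.
Valence configurations: O²⁺ [He]2s²2p², Si²⁺ [Ne]3s².
The numbers (kJ/mol): O 5300, Si 3232.
Putting it together, IE_3: Si < O.

O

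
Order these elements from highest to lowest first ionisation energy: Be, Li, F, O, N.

F > N > O > Be > Li

IE₁ increases left→right with effective nuclear charge and decreases top→bottom as the valence shell moves farther out.
All lie in period 2; the across-period trend (first ionization energy increases left to right) applies, with the exception below.
Note the exception: N has a higher first ionization energy than O, contrary to the simple trend — pairing an electron in O's 2p⁴ costs repulsion energy, so O ionizes more easily than half-filled N (2p³).
For reference (kJ/mol): Li 520, Be 900, N 1402, O 1314, F 1681.
So from highest to lowest: F > N > O > Be > Li.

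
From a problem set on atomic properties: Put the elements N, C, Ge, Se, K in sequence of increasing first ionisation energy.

C is in period 2, group 14; N is in period 2, group 15; K is in period 4, group 1; Ge is in period 4, group 14; Se is in period 4, group 16.
First ionization energy rises across a period (greater Z_eff holds electrons more tightly) and falls down a group (valence electrons are farther from the nucleus).
These span different periods and groups, so the two trends combine.
Ge > K: Ge lies to the right of K in period 4, so the across-period effect alone puts Ge higher.
Se > Ge: Se lies to the right of Ge in period 4, so the across-period effect alone puts Se higher.
C > Se: the two effects oppose for this pair; the down-group effect wins (1086 vs 941 kJ/mol).
N > C: N lies to the right of C in period 2, so the across-period effect alone puts N higher.
Approximate values (kJ/mol): C 1086, N 1402, K 419, Ge 762, Se 941.
So from lowest to highest: K < Ge < Se < C < N.

K < Ge < Se < C < N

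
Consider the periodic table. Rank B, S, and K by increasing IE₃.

Consider each +2 ion: B²⁺ still has 1 valence electron; S²⁺ still has 4 valence electrons; K²⁺ is already 1 electron into the core.
Breaking into a closed-shell core is much more expensive than removing a leftover valence electron — K has the largest IE_3 here.
Valence configurations: B²⁺ [He]2s¹, S²⁺ [Ne]3s²3p².
Approximate IE_3 values (kJ/mol): B 3660, S 3357, K 4420.
So the third ionization energies run S < B < K.

S < B < K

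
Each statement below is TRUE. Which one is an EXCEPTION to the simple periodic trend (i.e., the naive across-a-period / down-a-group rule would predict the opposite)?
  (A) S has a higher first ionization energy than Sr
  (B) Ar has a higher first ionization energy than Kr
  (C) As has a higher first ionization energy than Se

The general trend: first ionization energy increases across a period and decreases down a group.
(A) S (period 3, group 16) vs Sr (period 5, group 2): the stated order agrees with the simple trend.
(B) Ar (period 3, group 18) vs Kr (period 4, group 18): the stated order agrees with the simple trend.
(C) As (period 4, group 15) vs Se (period 4, group 16): the stated order contradicts the simple trend.
The exception is (C): Se (4p⁴) ionizes more easily than half-filled As (4p³).

(C)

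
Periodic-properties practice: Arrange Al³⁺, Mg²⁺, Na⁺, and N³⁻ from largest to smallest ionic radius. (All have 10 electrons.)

N³⁻, Na⁺, Mg²⁺, Al³⁺

All of these have 10 electrons, so size is governed by nuclear charge alone: the more protons, the stronger the pull on the same electron cloud, and the smaller the ion.
Nuclear charges: Al³⁺ (Z=13), Mg²⁺ (Z=12), Na⁺ (Z=11), N³⁻ (Z=7).
Largest to smallest: N³⁻ > Na⁺ > Mg²⁺ > Al³⁺.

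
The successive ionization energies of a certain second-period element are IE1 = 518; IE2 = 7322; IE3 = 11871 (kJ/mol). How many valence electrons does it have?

Look for the largest jump between consecutive ionization energies: IE2/IE1 ≈ 14.1, far larger than any earlier ratio.
That jump marks the point where a core electron is being removed. So the atom has 1 valence electron.

1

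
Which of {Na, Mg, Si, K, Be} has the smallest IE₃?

The third ionization energy removes an electron from the +2 ion. For each element: Na²⁺ is already 1 electron into the core; Mg²⁺ is the bare [Ne] core; Si²⁺ still has 2 valence electrons; K²⁺ is already 1 electron into the core; Be²⁺ is the bare [He] core.
Breaking into a closed-shell core is much more expensive than removing a leftover valence electron — K, Na, Mg and Be have the largest IE_3 here.
Approximate IE_3 values (kJ/mol): Na 6910, Mg 7733, Si 3232, K 4420, Be 14849.
So the third ionization energies run Si < K < Na < Mg < Be.

Si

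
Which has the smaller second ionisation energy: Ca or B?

IE_2 is the cost of taking one more electron from the +1 cation: Ca⁺ still has 1 valence electron; B⁺ still has 2 valence electrons.
All are still removing valence electrons, so compare the +1 ions as you would atoms: IE_2 generally rises across a period (higher Z_eff) and falls down a group (larger shell), subject to the usual subshell exceptions.
Valence configurations: Ca⁺ [Ar]4s¹, B⁺ [He]2s².
The numbers (kJ/mol): Ca 1145, B 2427.
Putting it together, IE_2: Ca < B.

Ca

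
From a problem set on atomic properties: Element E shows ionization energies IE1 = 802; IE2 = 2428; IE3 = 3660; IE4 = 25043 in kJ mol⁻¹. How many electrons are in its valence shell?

3

Look for the largest jump between consecutive ionization energies: IE4/IE3 ≈ 6.8, far larger than any earlier ratio.
That jump marks the point where a core electron is being removed. So the atom has 3 valence electrons.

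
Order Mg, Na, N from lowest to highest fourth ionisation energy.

After 3 electrons have been removed, what remains? Mg³⁺ is already 1 electron into the core; Na³⁺ is already 2 electrons into the core; N³⁺ still has 2 valence electrons.
Core electrons are held far more tightly than valence electrons, so Na and Mg top the IE_4 order.
Approximate IE_4 values (kJ/mol): Mg 10543, Na 9543, N 7475.
Putting it together, IE_4: N < Na < Mg.

N, Na, Mg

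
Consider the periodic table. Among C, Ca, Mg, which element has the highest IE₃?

Consider each +2 ion: C²⁺ still has 2 valence electrons; Ca²⁺ is the bare [Ar] core; Mg²⁺ is the bare [Ne] core.
Core electrons are held far more tightly than valence electrons, so Ca and Mg top the IE_3 order.
The numbers (kJ/mol): C 4620, Ca 4912, Mg 7733.
Putting it together, IE_3: C < Ca < Mg.

Mg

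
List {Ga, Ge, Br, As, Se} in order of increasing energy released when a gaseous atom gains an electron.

Ga is in period 4, group 13; Ge is in period 4, group 14; As is in period 4, group 15; Se is in period 4, group 16; Br is in period 4, group 17.
Atoms with high Z_eff and room in the valence shell (especially the halogens) have the most exothermic electron affinities.
All lie in period 4; the across-period trend (electron affinity increases left to right) applies, with the exception below.
Note the exception: Ge has a higher electron affinity than As, contrary to the simple trend — adding an electron to As's half-filled 4p³ is unfavourable, so Ge (4p²) has the more exothermic EA.
Tabulated electron affinity (kJ/mol): Ga 29, Ge 119, As 78, Se 195, Br 325.
So from lowest to highest: Ga < As < Ge < Se < Br.

Ga < As < Ge < Se < Br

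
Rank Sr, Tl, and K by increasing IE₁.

K < Sr < Tl

Across a period the outer electron is held more tightly (higher IE₁); down a group it sits in a higher shell, more shielded, and comes off more easily.
These sit on a diagonal, where the across-period and down-group effects partly cancel.
Sr > K: the two effects oppose for this pair; the across-period effect wins (550 vs 419 kJ/mol).
Tl > Sr: period and group pull opposite ways; the across-period shift dominates (589 vs 550 kJ/mol).
Tabulated first ionization energy (kJ/mol): K 419, Sr 550, Tl 589.
So from lowest to highest: K < Sr < Tl.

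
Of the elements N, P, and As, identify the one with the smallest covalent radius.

N is in period 2, group 15; P is in period 3, group 15; As is in period 4, group 15.
Moving right in a period, electrons are added to the same shell under a stronger nuclear pull, so atoms get smaller; moving down, a new shell is opened and atoms get larger.
All are in group 15, so atomic radius increases down the group.
The smallest covalent radius among these belongs to N.

N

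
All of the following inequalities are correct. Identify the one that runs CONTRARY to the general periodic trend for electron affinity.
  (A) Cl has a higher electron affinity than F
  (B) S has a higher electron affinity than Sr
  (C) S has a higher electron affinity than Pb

The general trend: electron affinity increases across a period and decreases down a group.
(A) Cl (period 3, group 17) vs F (period 2, group 17): the stated order contradicts the simple trend.
(B) S (period 3, group 16) vs Sr (period 5, group 2): the stated order agrees with the simple trend.
(C) S (period 3, group 16) vs Pb (period 6, group 14): the stated order agrees with the simple trend.
The exception is (A): F's small 2p subshell makes the incoming electron feel strong e⁻–e⁻ repulsion, so Cl actually releases more energy on gaining an electron.

(A)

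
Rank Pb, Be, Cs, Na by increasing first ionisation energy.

IE₁ increases left→right with effective nuclear charge and decreases top→bottom as the valence shell moves farther out.
Neither a single period nor a single group — weigh both effects.
Na > Cs: Na sits above Cs in group 1, so the down-group effect alone puts Na higher.
Pb > Na: the two effects oppose for this pair; the across-period effect wins (716 vs 496 kJ/mol).
Be > Pb: the two effects oppose for this pair; the down-group effect wins (900 vs 716 kJ/mol).
Approximate values (kJ/mol): Be 900, Na 496, Cs 376, Pb 716.
So from lowest to highest: Cs < Na < Pb < Be.

Cs, Na, Pb, Be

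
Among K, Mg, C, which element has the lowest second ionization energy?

Mg

After 1 electron has been removed, what remains? K⁺ is the bare [Ar] core; Mg⁺ still has 1 valence electron; C⁺ still has 3 valence electrons.
Breaking into a closed-shell core is much more expensive than removing a leftover valence electron — K has the largest IE_2 here.
Valence configurations: Mg⁺ [Ne]3s¹, C⁺ [He]2s²2p¹.
Approximate IE_2 values (kJ/mol): K 3052, Mg 1451, C 2353.
So the second ionization energies run Mg < C < K.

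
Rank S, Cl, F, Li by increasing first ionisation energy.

Across a period the outer electron is held more tightly (higher IE₁); down a group it sits in a higher shell, more shielded, and comes off more easily.
Neither a single period nor a single group — weigh both effects.
S > Li: the two effects oppose for this pair; the across-period effect wins (1000 vs 520 kJ/mol).
Cl > S: both are in period 3; the period trend gives Cl the larger value.
F > Cl: they share group 17; the group trend gives F the larger value.
Tabulated first ionization energy (kJ/mol): Li 520, F 1681, S 1000, Cl 1251.
So from lowest to highest: Li < S < Cl < F.

Li, S, Cl, F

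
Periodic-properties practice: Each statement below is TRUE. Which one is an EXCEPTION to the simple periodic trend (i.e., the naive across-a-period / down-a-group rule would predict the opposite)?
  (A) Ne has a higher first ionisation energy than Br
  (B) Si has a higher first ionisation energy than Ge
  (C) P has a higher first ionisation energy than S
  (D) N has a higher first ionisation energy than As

(C)

The general trend: first ionisation energy increases across a period and decreases down a group.
(A) Ne (period 2, group 18) vs Br (period 4, group 17): the stated order agrees with the simple trend.
(B) Si (period 3, group 14) vs Ge (period 4, group 14): the stated order agrees with the simple trend.
(C) P (period 3, group 15) vs S (period 3, group 16): the stated order contradicts the simple trend.
(D) N (period 2, group 15) vs As (period 4, group 15): the stated order agrees with the simple trend.
The exception is (C): S (3p⁴) ionizes more easily than half-filled P (3p³) because the paired 3p electron in S is pushed out by e⁻–e⁻ repulsion.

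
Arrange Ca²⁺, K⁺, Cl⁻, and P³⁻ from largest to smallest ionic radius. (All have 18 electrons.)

All of these have 18 electrons, so size is governed by nuclear charge alone: the more protons, the stronger the pull on the same electron cloud, and the smaller the ion.
Nuclear charges: Ca²⁺ (Z=20), K⁺ (Z=19), Cl⁻ (Z=17), P³⁻ (Z=15).
Largest to smallest: P³⁻ > Cl⁻ > K⁺ > Ca²⁺.

P³⁻ > Cl⁻ > K⁺ > Ca²⁺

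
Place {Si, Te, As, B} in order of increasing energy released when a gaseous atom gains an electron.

B is in period 2, group 13; Si is in period 3, group 14; As is in period 4, group 15; Te is in period 5, group 16.
Atoms with high Z_eff and room in the valence shell (especially the halogens) have the most exothermic electron affinities.
These sit on a diagonal, where the across-period and down-group effects partly cancel.
As > B: period and group pull opposite ways; the across-period shift dominates (78 vs 27 kJ/mol).
Si > As: period and group pull opposite ways; the down-group shift dominates (134 vs 78 kJ/mol).
Te > Si: the two effects oppose for this pair; the across-period effect wins (190 vs 134 kJ/mol).
Approximate values (kJ/mol): B 27, Si 134, As 78, Te 190.
So from lowest to highest: B < As < Si < Te.

B < As < Si < Te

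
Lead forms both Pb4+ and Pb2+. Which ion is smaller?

Pb4+

Both ions have Z = 82 protons, but Pb4+ has lost more electrons, so its remaining electrons feel a larger effective nuclear charge per electron and are pulled in more tightly.
Higher positive charge → smaller ion, so Pb2+ > Pb4+.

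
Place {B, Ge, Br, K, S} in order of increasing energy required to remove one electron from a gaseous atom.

B is in period 2, group 13; S is in period 3, group 16; K is in period 4, group 1; Ge is in period 4, group 14; Br is in period 4, group 17.
Removing the outermost electron gets harder across a period and easier down a group.
These span different periods and groups, so the two trends combine.
Ge > K: both are in period 4; the period trend gives Ge the larger value.
B > Ge: the two effects oppose for this pair; the down-group effect wins (801 vs 762 kJ/mol).
S > B: period and group pull opposite ways; the across-period shift dominates (1000 vs 801 kJ/mol).
Br > S: period and group pull opposite ways; the across-period shift dominates (1140 vs 1000 kJ/mol).
Tabulated first ionization energy (kJ/mol): B 801, S 1000, K 419, Ge 762, Br 1140.
So from lowest to highest: K < Ge < B < S < Br.

K < Ge < B < S < Br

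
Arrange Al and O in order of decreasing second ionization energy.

O > Al

After 1 electron has been removed, what remains? Al⁺ still has 2 valence electrons; O⁺ still has 5 valence electrons.
All are still removing valence electrons, so compare the +1 ions as you would atoms: IE_2 generally rises across a period (higher Z_eff) and falls down a group (larger shell), subject to the usual subshell exceptions.
Valence configurations: Al⁺ [Ne]3s², O⁺ [He]2s²2p³.
The numbers (kJ/mol): Al 1817, O 3388.
Putting it together, IE_2: Al < O.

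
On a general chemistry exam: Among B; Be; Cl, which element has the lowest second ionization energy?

Be

Consider each +1 ion: B⁺ still has 2 valence electrons; Be⁺ still has 1 valence electron; Cl⁺ still has 6 valence electrons.
All are still removing valence electrons, so compare the +1 ions as you would atoms: IE_2 generally rises across a period (higher Z_eff) and falls down a group (larger shell), subject to the usual subshell exceptions.
Valence configurations: B⁺ [He]2s², Be⁺ [He]2s¹, Cl⁺ [Ne]3s²3p⁴.
The numbers (kJ/mol): B 2427, Be 1757, Cl 2298.
So the second ionization energies run Be < Cl < B.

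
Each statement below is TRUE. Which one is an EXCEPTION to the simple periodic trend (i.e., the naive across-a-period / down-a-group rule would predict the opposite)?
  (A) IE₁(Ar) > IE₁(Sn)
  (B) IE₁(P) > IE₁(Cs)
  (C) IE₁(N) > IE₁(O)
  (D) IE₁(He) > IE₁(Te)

(C)

The general trend: first ionization energy increases across a period and decreases down a group.
(A) Ar (period 3, group 18) vs Sn (period 5, group 14): the stated order agrees with the simple trend.
(B) P (period 3, group 15) vs Cs (period 6, group 1): the stated order agrees with the simple trend.
(C) N (period 2, group 15) vs O (period 2, group 16): the stated order contradicts the simple trend.
(D) He (period 1, group 18) vs Te (period 5, group 16): the stated order agrees with the simple trend.
The exception is (C): pairing an electron in O's 2p⁴ costs repulsion energy, so O ionizes more easily than half-filled N (2p³).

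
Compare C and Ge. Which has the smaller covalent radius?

Moving right in a period, electrons are added to the same shell under a stronger nuclear pull, so atoms get smaller; moving down, a new shell is opened and atoms get larger.
All are in group 14, so atomic radius increases down the group.
So C has the smaller covalent radius (C < Ge).

C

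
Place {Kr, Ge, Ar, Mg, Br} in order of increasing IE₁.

Mg, Ge, Br, Kr, Ar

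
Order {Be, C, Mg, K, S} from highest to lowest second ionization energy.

K, C, S, Be, Mg

IE_2 is the cost of taking one more electron from the +1 cation: Be⁺ still has 1 valence electron; C⁺ still has 3 valence electrons; Mg⁺ still has 1 valence electron; K⁺ is the bare [Ar] core; S⁺ still has 5 valence electrons.
Breaking into a closed-shell core is much more expensive than removing a leftover valence electron — K has the largest IE_2 here.
Valence configurations: Be⁺ [He]2s¹, C⁺ [He]2s²2p¹, Mg⁺ [Ne]3s¹, S⁺ [Ne]3s²3p³.
Approximate IE_2 values (kJ/mol): Be 1757, C 2353, Mg 1451, K 3052, S 2252.
Putting it together, IE_2: Mg < Be < S < C < K.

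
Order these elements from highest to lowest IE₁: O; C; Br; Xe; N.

N, O, Xe, Br, C

C is in period 2, group 14; N is in period 2, group 15; O is in period 2, group 16; Br is in period 4, group 17; Xe is in period 5, group 18.
IE₁ increases left→right with effective nuclear charge and decreases top→bottom as the valence shell moves farther out.
Here both period and group differ, so the two effects have to be weighed against each other.
Br > C: period and group pull opposite ways; the across-period shift dominates (1140 vs 1086 kJ/mol).
Xe > Br: period and group pull opposite ways; the across-period shift dominates (1170 vs 1140 kJ/mol).
O > Xe: period and group pull opposite ways; the down-group shift dominates (1314 vs 1170 kJ/mol).
N > O: this pair runs against the simple trend — see the exception note.
Note the exception: N has a higher first ionization energy than O, contrary to the simple trend — pairing an electron in O's 2p⁴ costs repulsion energy, so O ionizes more easily than half-filled N (2p³).
Approximate values (kJ/mol): C 1086, N 1402, O 1314, Br 1140, Xe 1170.
So from highest to lowest: N > O > Xe > Br > C.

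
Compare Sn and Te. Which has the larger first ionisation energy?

Te

Sn is in period 5, group 14; Te is in period 5, group 16.
Across a period the outer electron is held more tightly (higher IE₁); down a group it sits in a higher shell, more shielded, and comes off more easily.
All lie in period 5, so first ionization energy increases left to right.
So Te has the larger first ionisation energy (Te > Sn).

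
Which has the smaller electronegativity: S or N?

S

N is in period 2, group 15; S is in period 3, group 16.
Electronegativity increases across a period and decreases down a group, tracking effective nuclear charge and atomic size.
A diagonal step moves right (one effect) and down (the opposite effect) at once.
N > S: the two effects oppose for this pair; the down-group effect wins (3.04 vs 2.58).
For reference (Pauling): N 3.04, S 2.58.
So S has the smaller electronegativity (S < N).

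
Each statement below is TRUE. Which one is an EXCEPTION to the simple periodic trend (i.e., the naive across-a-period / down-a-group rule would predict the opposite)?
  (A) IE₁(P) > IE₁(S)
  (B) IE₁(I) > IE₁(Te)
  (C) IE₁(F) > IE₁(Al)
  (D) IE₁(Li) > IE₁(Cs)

(A)

The general trend: first ionisation energy increases across a period and decreases down a group.
(A) P (period 3, group 15) vs S (period 3, group 16): the stated order contradicts the simple trend.
(B) I (period 5, group 17) vs Te (period 5, group 16): the stated order agrees with the simple trend.
(C) F (period 2, group 17) vs Al (period 3, group 13): the stated order agrees with the simple trend.
(D) Li (period 2, group 1) vs Cs (period 6, group 1): the stated order agrees with the simple trend.
The exception is (A): S (3p⁴) ionizes more easily than half-filled P (3p³) because the paired 3p electron in S is pushed out by e⁻–e⁻ repulsion.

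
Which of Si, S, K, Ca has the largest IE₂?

K

IE_2 is the cost of taking one more electron from the +1 cation: Si⁺ still has 3 valence electrons; S⁺ still has 5 valence electrons; K⁺ is the bare [Ar] core; Ca⁺ still has 1 valence electron.
Core electrons are held far more tightly than valence electrons, so K tops the IE_2 order.
Valence configurations: Si⁺ [Ne]3s²3p¹, S⁺ [Ne]3s²3p³, Ca⁺ [Ar]4s¹.
Tabulated IE_2 (kJ/mol): Si 1577, S 2252, K 3052, Ca 1145.
Hence IE_2: Ca < Si < S < K.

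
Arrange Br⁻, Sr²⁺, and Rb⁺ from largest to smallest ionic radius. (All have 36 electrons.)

Br⁻ > Rb⁺ > Sr²⁺

All of these have 36 electrons, so size is governed by nuclear charge alone: the more protons, the stronger the pull on the same electron cloud, and the smaller the ion.
Nuclear charges: Sr²⁺ (Z=38), Rb⁺ (Z=37), Br⁻ (Z=35).
Largest to smallest: Br⁻ > Rb⁺ > Sr²⁺.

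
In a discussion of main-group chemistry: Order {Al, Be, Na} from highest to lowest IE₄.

Be, Al, Na

IE_4 is the cost of taking one more electron from the +3 cation: Al³⁺ is the bare [Ne] core; Be³⁺ is already 1 electron into the core; Na³⁺ is already 2 electrons into the core.
All of these are removing an electron from a noble-gas core or deeper; the smaller core (lower principal quantum number) is held far more tightly, and within a period the higher nuclear charge binds the same core more tightly.
The numbers (kJ/mol): Al 11577, Be 21007, Na 9543.
Hence IE_4: Na < Al < Be.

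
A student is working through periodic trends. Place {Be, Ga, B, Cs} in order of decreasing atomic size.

Cs, Ga, Be, B

Moving right in a period, electrons are added to the same shell under a stronger nuclear pull, so atoms get smaller; moving down, a new shell is opened and atoms get larger.
These span different periods and groups, so the two trends combine.
Be > B: Be lies to the left of B in period 2, so the across-period effect alone puts Be larger.
Ga > Be: the two effects oppose for this pair; the down-group effect wins (124 vs 102 pm).
Cs > Ga: relative to Ga, both the across-period and down-group shifts push Cs's atomic radius up.
Approximate values (pm): Be 102, B 85, Ga 124, Cs 232.
So from largest to smallest: Cs > Ga > Be > B.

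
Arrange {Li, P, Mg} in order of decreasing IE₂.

Li > P > Mg

After 1 electron has been removed, what remains? Li⁺ is the bare [He] core; P⁺ still has 4 valence electrons; Mg⁺ still has 1 valence electron.
Pulling an electron out of a noble-gas core costs far more than removing a remaining valence electron, so Li sits at the high end of IE_2.
Valence configurations: P⁺ [Ne]3s²3p², Mg⁺ [Ne]3s¹.
Tabulated IE_2 (kJ/mol): Li 7298, P 1907, Mg 1451.
So the second ionization energies run Mg < P < Li.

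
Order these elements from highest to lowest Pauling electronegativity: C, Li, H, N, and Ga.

H is in period 1, group 1; Li is in period 2, group 1; C is in period 2, group 14; N is in period 2, group 15; Ga is in period 4, group 13.
EN rises left→right (higher Z_eff, smaller atoms) and falls top→bottom (larger, more shielded atoms).
Here both period and group differ, so the two effects have to be weighed against each other.
Ga > Li: period and group pull opposite ways; the across-period shift dominates (1.81 vs 0.98).
H > Ga: period and group pull opposite ways; the down-group shift dominates (2.20 vs 1.81).
C > H: the two effects oppose for this pair; the across-period effect wins (2.55 vs 2.20).
N > C: both are in period 2; the period trend gives N the larger value.
Approximate values (Pauling): H 2.20, Li 0.98, C 2.55, N 3.04, Ga 1.81.
So from highest to lowest: N > C > H > Ga > Li.

N > C > H > Ga > Li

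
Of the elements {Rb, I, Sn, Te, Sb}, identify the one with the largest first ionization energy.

First ionization energy rises across a period (greater Z_eff holds electrons more tightly) and falls down a group (valence electrons are farther from the nucleus).
All lie in period 5, so first ionization energy increases left to right.
The largest first ionization energy among these belongs to I.

I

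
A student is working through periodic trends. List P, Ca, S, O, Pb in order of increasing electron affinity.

O is in period 2, group 16; P is in period 3, group 15; S is in period 3, group 16; Ca is in period 4, group 2; Pb is in period 6, group 14.
EA tends to increase across a period and decrease down a group, though the pattern is less regular than for IE or radius.
Here both period and group differ, so the two effects have to be weighed against each other.
Pb > Ca: period and group pull opposite ways; the across-period shift dominates (35 vs 2 kJ/mol).
P > Pb: both effects reinforce here, so P is clearly the higher of the two.
O > P: both effects reinforce here, so O is clearly the higher of the two.
S > O: this pair runs against the simple trend — see the exception note.
Note the exception: S has a higher electron affinity than O, contrary to the simple trend — the compact 2p subshell of O repels the added electron more than S's larger 3p does.
Tabulated electron affinity (kJ/mol): O 141, P 72, S 200, Ca 2, Pb 35.
So from lowest to highest: Ca < Pb < P < O < S.

Ca < Pb < P < O < S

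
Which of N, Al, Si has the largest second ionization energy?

The second ionization energy removes an electron from the +1 ion. For each element: N⁺ still has 4 valence electrons; Al⁺ still has 2 valence electrons; Si⁺ still has 3 valence electrons.
All are still removing valence electrons, so compare the +1 ions as you would atoms: IE_2 generally rises across a period (higher Z_eff) and falls down a group (larger shell), subject to the usual subshell exceptions.
Valence configurations: N⁺ [He]2s²2p², Al⁺ [Ne]3s², Si⁺ [Ne]3s²3p¹.
Si⁺ loses a lone 3p electron whereas Al⁺ must break into a filled 3s² pair, so IE_2(Al) > IE_2(Si) even though Si has the higher nuclear charge.
The numbers (kJ/mol): N 2856, Al 1817, Si 1577.
Overall IE_2 order: Si < Al < N.

N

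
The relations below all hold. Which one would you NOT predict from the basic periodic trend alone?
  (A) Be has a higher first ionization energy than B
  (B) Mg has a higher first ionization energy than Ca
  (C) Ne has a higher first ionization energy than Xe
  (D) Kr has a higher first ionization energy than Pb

The general trend: first ionization energy increases across a period and decreases down a group.
(A) Be (period 2, group 2) vs B (period 2, group 13): the stated order contradicts the simple trend.
(B) Mg (period 3, group 2) vs Ca (period 4, group 2): the stated order agrees with the simple trend.
(C) Ne (period 2, group 18) vs Xe (period 5, group 18): the stated order agrees with the simple trend.
(D) Kr (period 4, group 18) vs Pb (period 6, group 14): the stated order agrees with the simple trend.
The exception is (A): removing B's lone 2p electron is easier than breaking Be's filled 2s².

(A)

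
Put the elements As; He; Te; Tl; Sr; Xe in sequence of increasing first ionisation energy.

Sr, Tl, Te, As, Xe, He

He is in period 1, group 18; As is in period 4, group 15; Sr is in period 5, group 2; Te is in period 5, group 16; Xe is in period 5, group 18; Tl is in period 6, group 13.
Removing the outermost electron gets harder across a period and easier down a group.
Neither a single period nor a single group — weigh both effects.
Tl > Sr: the two effects oppose for this pair; the across-period effect wins (589 vs 550 kJ/mol).
Te > Tl: both effects reinforce here, so Te is clearly the higher of the two.
As > Te: period and group pull opposite ways; the down-group shift dominates (947 vs 869 kJ/mol).
Xe > As: the two effects oppose for this pair; the across-period effect wins (1170 vs 947 kJ/mol).
He > Xe: they share group 18; the group trend gives He the larger value.
Approximate values (kJ/mol): He 2372, As 947, Sr 550, Te 869, Xe 1170, Tl 589.
So from lowest to highest: Sr < Tl < Te < As < Xe < He.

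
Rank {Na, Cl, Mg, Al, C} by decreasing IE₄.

Consider each +3 ion: Na³⁺ is already 2 electrons into the core; Cl³⁺ still has 4 valence electrons; Mg³⁺ is already 1 electron into the core; Al³⁺ is the bare [Ne] core; C³⁺ still has 1 valence electron.
Core electrons are held far more tightly than valence electrons, so Na, Mg and Al top the IE_4 order.
Valence configurations: Cl³⁺ [Ne]3s²3p², C³⁺ [He]2s¹.
Approximate IE_4 values (kJ/mol): Na 9543, Cl 5159, Mg 10543, Al 11577, C 6223.
Hence IE_4: Cl < C < Na < Mg < Al.

Al > Mg > Na > C > Cl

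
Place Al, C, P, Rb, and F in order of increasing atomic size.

C is in period 2, group 14; F is in period 2, group 17; Al is in period 3, group 13; P is in period 3, group 15; Rb is in period 5, group 1.
Across a period the added protons contract the valence shell; down a group each new principal shell makes the atom larger.
Here both period and group differ, so the two effects have to be weighed against each other.
C > F: C lies to the left of F in period 2, so the across-period effect alone puts C larger.
P > C: the two effects oppose for this pair; the down-group effect wins (111 vs 75 pm).
Al > P: Al lies to the left of P in period 3, so the across-period effect alone puts Al larger.
Rb > Al: relative to Al, both the across-period and down-group shifts push Rb's atomic radius up.
For reference (pm): C 75, F 64, Al 126, P 111, Rb 210.
So from smallest to largest: F < C < P < Al < Rb.

F, C, P, Al, Rb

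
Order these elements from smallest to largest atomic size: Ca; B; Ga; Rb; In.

B < Ga < In < Ca < Rb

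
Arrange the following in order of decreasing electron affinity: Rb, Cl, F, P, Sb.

EA tends to increase across a period and decrease down a group, though the pattern is less regular than for IE or radius.
Neither a single period nor a single group — weigh both effects.
P > Rb: relative to Rb, both the across-period and down-group shifts push P's electron affinity up.
Sb > P: this pair runs against the simple trend — see the exception note.
F > Sb: both effects reinforce here, so F is clearly the higher of the two.
Cl > F: this pair runs against the simple trend — see the exception note.
Note the exception: Sb has a higher electron affinity than P, contrary to the simple trend — both are half-filled np³, but the pairing/repulsion penalty for the added electron shrinks as the p orbitals become larger and more diffuse down the group, and for Sb that outweighs the weaker nuclear attraction.
Note the exception: Cl has a higher electron affinity than F, contrary to the simple trend — F's small 2p subshell makes the incoming electron feel strong e⁻–e⁻ repulsion, so Cl actually releases more energy on gaining an electron.
Approximate values (kJ/mol): F 328, P 72, Cl 349, Rb 47, Sb 103.
So from highest to lowest: Cl > F > Sb > P > Rb.

Cl > F > Sb > P > Rb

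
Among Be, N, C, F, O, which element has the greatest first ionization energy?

F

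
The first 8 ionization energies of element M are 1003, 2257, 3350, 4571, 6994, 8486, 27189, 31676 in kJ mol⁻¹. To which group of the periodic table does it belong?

Group 16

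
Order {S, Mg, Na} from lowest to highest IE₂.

Consider each +1 ion: S⁺ still has 5 valence electrons; Mg⁺ still has 1 valence electron; Na⁺ is the bare [Ne] core.
Breaking into a closed-shell core is much more expensive than removing a leftover valence electron — Na has the largest IE_2 here.
Valence configurations: S⁺ [Ne]3s²3p³, Mg⁺ [Ne]3s¹.
The numbers (kJ/mol): S 2252, Mg 1451, Na 4562.
Overall IE_2 order: Mg < S < Na.

Mg < S < Na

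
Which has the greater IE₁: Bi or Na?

Na is in period 3, group 1; Bi is in period 6, group 15.
IE₁ increases left→right with effective nuclear charge and decreases top→bottom as the valence shell moves farther out.
These span different periods and groups, so the two trends combine.
Bi > Na: period and group pull opposite ways; the across-period shift dominates (703 vs 496 kJ/mol).
Approximate values (kJ/mol): Na 496, Bi 703.
So Bi has the greater IE₁ (Bi > Na).

Bi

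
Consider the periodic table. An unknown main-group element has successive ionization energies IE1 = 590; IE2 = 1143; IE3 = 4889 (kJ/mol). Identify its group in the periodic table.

Look for the largest jump between consecutive ionization energies: IE3/IE2 ≈ 4.3, far larger than any earlier ratio.
That jump marks the point where a core electron is being removed. So the atom has 2 valence electrons.
A main-group element with 2 valence electrons is in group 2.

Group 2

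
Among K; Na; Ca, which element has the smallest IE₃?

K

IE_3 is the cost of taking one more electron from the +2 cation: K²⁺ is already 1 electron into the core; Na²⁺ is already 1 electron into the core; Ca²⁺ is the bare [Ar] core.
All of these are removing an electron from a noble-gas core or deeper; the smaller core (lower principal quantum number) is held far more tightly, and within a period the higher nuclear charge binds the same core more tightly.
Tabulated IE_3 (kJ/mol): K 4420, Na 6910, Ca 4912.
Hence IE_3: K < Ca < Na.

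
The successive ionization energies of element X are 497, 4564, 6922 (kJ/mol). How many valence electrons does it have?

Look for the largest jump between consecutive ionization energies: IE2/IE1 ≈ 9.2, far larger than any earlier ratio.
That jump marks the point where a core electron is being removed. So the atom has 1 valence electron.

1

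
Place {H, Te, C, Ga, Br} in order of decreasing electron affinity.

Br > Te > C > H > Ga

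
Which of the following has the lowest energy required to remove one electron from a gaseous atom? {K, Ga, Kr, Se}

K

K is in period 4, group 1; Ga is in period 4, group 13; Se is in period 4, group 16; Kr is in period 4, group 18.
IE₁ increases left→right with effective nuclear charge and decreases top→bottom as the valence shell moves farther out.
All lie in period 4, so first ionization energy increases left to right.
The lowest energy required to remove one electron from a gaseous atom among these belongs to K.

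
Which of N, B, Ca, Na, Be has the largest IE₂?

After 1 electron has been removed, what remains? N⁺ still has 4 valence electrons; B⁺ still has 2 valence electrons; Ca⁺ still has 1 valence electron; Na⁺ is the bare [Ne] core; Be⁺ still has 1 valence electron.
Pulling an electron out of a noble-gas core costs far more than removing a remaining valence electron, so Na sits at the high end of IE_2.
Valence configurations: N⁺ [He]2s²2p², B⁺ [He]2s², Ca⁺ [Ar]4s¹, Be⁺ [He]2s¹.
Tabulated IE_2 (kJ/mol): N 2856, B 2427, Ca 1145, Na 4562, Be 1757.
Putting it together, IE_2: Ca < Be < B < N < Na.

Na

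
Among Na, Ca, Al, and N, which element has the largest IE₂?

Na

The second ionization energy removes an electron from the +1 ion. For each element: Na⁺ is the bare [Ne] core; Ca⁺ still has 1 valence electron; Al⁺ still has 2 valence electrons; N⁺ still has 4 valence electrons.
Pulling an electron out of a noble-gas core costs far more than removing a remaining valence electron, so Na sits at the high end of IE_2.
Valence configurations: Ca⁺ [Ar]4s¹, Al⁺ [Ne]3s², N⁺ [He]2s²2p².
The numbers (kJ/mol): Na 4562, Ca 1145, Al 1817, N 2856.
Overall IE_2 order: Ca < Al < N < Na.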